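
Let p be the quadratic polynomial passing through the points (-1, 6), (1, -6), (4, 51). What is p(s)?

Write p(s) = as^2 + bs + c. Substituting each data point gives a linear system:
  a - b + c = 6
  a + b + c = -6
  16a + 4b + c = 51
Solving the system yields a = 5, b = -6, c = -5.
So p(s) = 5s² - 6s - 5.
Check: p(4) = 51. ✓

p(s) = 5s^2 - 6s - 5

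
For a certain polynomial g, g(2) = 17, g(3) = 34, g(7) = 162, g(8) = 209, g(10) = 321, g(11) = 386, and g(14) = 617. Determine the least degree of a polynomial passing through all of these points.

2

Divided differences on the nodes 2, 3, 7, 8, 10, 11, 14:
  order 0: 17  34  162  209  321  386  617
  order 1: 17  32  47  56  65  77
  order 2: 3  3  3  3  3
  order 3: 0  0  0  0
  order 4: 0  0  0
  order 5: 0  0
  order 6: 0
The order-2 divided differences are all 3 (nonzero) and every higher order vanishes, so the data lies on a polynomial of degree exactly 2.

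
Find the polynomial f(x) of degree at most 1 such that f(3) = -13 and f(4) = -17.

f(x) = -4x - 1

Write f(x) = ax + b. Substituting each data point gives a linear system:
  3a + b = -13
  4a + b = -17
Solving the system yields a = -4, b = -1.
So f(x) = -4x - 1.
Check: f(3) = -13. ✓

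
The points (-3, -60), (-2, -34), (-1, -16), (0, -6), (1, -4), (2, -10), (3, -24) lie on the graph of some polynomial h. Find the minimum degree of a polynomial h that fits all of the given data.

Forward differences of the values at n = -3, -2, -1, 0, 1, 2, 3:
  h  : -60  -34  -16  -6  -4  -10  -24
  Δ  : 26  18  10  2  -6  -14
  Δ^2: -8  -8  -8  -8  -8
  Δ^3: 0  0  0  0
  Δ^4: 0  0  0
  Δ^5: 0  0
  Δ^6: 0
The second differences are constant (-8) and nonzero, while all higher differences vanish, so the minimal degree is 2.

2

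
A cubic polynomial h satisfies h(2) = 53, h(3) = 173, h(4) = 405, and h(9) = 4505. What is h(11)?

8189

Using the Lagrange interpolation formula with nodes 2, 3, 4, 9:
  L_0(n) = (n - 3)(n - 4)(n - 9) / -14
  L_1(n) = (n - 2)(n - 4)(n - 9) / 6
  L_2(n) = (n - 2)(n - 3)(n - 9) / -10
  L_3(n) = (n - 2)(n - 3)(n - 4) / 210
Then h(n) = 53·L_0(n) + 173·L_1(n) + 405·L_2(n) + 4505·L_3(n).
Expanding and collecting terms gives h(n) = 6n³ + 2n² - 4n + 5.
Evaluating at n = 11: h(11) = 8189.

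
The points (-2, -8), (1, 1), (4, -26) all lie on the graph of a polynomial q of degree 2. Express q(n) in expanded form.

q(n) = -2n^2 + n + 2

Write q(n) = an^2 + bn + c. Substituting each data point gives a linear system:
  4a - 2b + c = -8
  a + b + c = 1
  16a + 4b + c = -26
Solving the system yields a = -2, b = 1, c = 2.
So q(n) = -2n^2 + n + 2.
Check: q(4) = -26. ✓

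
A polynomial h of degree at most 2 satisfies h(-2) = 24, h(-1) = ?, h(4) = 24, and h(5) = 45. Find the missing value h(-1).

9

The 3 known points determine the degree-2 polynomial uniquely.
Write h(x) = ax^2 + bx + c. Substituting each data point gives a linear system:
  4a - 2b + c = 24
  16a + 4b + c = 24
  25a + 5b + c = 45
Solving the system yields a = 3, b = -6, c = 0.
So h(x) = 3x^2 - 6x.
Then h(-1) = 9.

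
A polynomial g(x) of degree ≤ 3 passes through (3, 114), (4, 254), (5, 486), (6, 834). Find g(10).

Forward differences of the values at x = 3, 4, 5, 6:
  g  : 114  254  486  834
  Δ  : 140  232  348
  Δ^2: 92  116
  Δ^3: 24
The third differences are constant, confirming degree 3.
Interpolating (Newton forward form) and evaluating at x = 10 gives g(10) = 3866.

3866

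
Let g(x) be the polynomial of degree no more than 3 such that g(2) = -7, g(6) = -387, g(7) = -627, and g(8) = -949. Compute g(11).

-2527

Write g(x) = ax^3 + bx^2 + cx + d. Substituting each data point gives a linear system:
  8a + 4b + 2c + d = -7
  216a + 36b + 6c + d = -387
  343a + 49b + 7c + d = -627
  512a + 64b + 8c + d = -949
Solving the system yields a = -2, b = 1, c = 1, d = 3.
So g(x) = -2x^3 + x^2 + x + 3.
Then g(11) = -2527.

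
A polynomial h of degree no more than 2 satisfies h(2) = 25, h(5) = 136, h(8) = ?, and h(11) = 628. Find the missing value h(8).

337

The 3 known points determine the degree-2 polynomial uniquely.
Write h(x) = ax^2 + bx + c. Substituting each data point gives a linear system:
  4a + 2b + c = 25
  25a + 5b + c = 136
  121a + 11b + c = 628
Solving the system yields a = 5, b = 2, c = 1.
So h(x) = 5x^2 + 2x + 1.
Then h(8) = 337.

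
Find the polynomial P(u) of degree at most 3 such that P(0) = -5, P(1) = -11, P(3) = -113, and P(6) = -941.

Write P(u) = au^3 + bu^2 + cu + d. Substituting each data point gives a linear system:
  d = -5
  a + b + c + d = -11
  27a + 9b + 3c + d = -113
  216a + 36b + 6c + d = -941
Solving the system yields a = -5, b = 5, c = -6, d = -5.
So P(u) = -5u^3 + 5u^2 - 6u - 5.
Check: P(3) = -113. ✓

P(u) = -5u^3 + 5u^2 - 6u - 5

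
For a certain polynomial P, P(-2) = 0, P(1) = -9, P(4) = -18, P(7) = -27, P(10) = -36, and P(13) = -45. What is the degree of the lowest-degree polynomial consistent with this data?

1

Forward differences of the values at n = -2, 1, 4, 7, 10, 13:
  P  : 0  -9  -18  -27  -36  -45
  Δ  : -9  -9  -9  -9  -9
  Δ^2: 0  0  0  0
  Δ^3: 0  0  0
  Δ^4: 0  0
  Δ^5: 0
The first differences are constant (-9) and nonzero, while all higher differences vanish, so the minimal degree is 1.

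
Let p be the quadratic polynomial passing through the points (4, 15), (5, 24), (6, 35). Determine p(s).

Write p(s) = as^2 + bs + c. Substituting each data point gives a linear system:
  16a + 4b + c = 15
  25a + 5b + c = 24
  36a + 6b + c = 35
Solving the system yields a = 1, b = 0, c = -1.
So p(s) = s² - 1.
Check: p(5) = 24. ✓

p(s) = s^2 - 1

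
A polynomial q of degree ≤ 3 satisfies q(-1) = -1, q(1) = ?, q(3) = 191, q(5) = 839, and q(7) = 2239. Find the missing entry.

On equispaced nodes a degree-3 polynomial has vanishing fourth forward difference, so
  q(-1) - 4·q(1) + 6·q(3) - 4·q(5) + q(7) = 0.
Substituting the known values and solving for q(1):
  -4·q(1) = -28
  q(1) = 7.

7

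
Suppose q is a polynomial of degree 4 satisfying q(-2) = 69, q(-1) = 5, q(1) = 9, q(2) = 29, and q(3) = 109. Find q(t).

Write q(t) = at^4 + bt^3 + ct^2 + dt + e. Substituting each data point gives a linear system:
  16a - 8b + 4c - 2d + e = 69
  a - b + c - d + e = 5
  a + b + c + d + e = 9
  16a + 8b + 4c + 2d + e = 29
  81a + 27b + 9c + 3d + e = 109
Solving the system yields a = 2, b = -4, c = 4, d = 6, e = 1.
So q(t) = 2t^4 - 4t^3 + 4t^2 + 6t + 1.
Check: q(1) = 9. ✓

q(t) = 2t^4 - 4t^3 + 4t^2 + 6t + 1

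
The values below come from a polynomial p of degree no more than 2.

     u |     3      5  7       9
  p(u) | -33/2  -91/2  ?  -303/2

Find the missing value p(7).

-181/2

On equispaced nodes a degree-2 polynomial has vanishing third forward difference, so
  - p(3) + 3·p(5) - 3·p(7) + p(9) = 0.
Substituting the known values and solving for p(7):
  -3·p(7) = 543/2
  p(7) = -181/2.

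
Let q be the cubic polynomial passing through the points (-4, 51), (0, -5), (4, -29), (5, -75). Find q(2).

Write q(s) = as^3 + bs^2 + cs + d. Substituting each data point gives a linear system:
  -64a + 16b - 4c + d = 51
  d = -5
  64a + 16b + 4c + d = -29
  125a + 25b + 5c + d = -75
Solving the system yields a = -1, b = 1, c = 6, d = -5.
So q(s) = -s^3 + s^2 + 6s - 5.
Then q(2) = 3.

3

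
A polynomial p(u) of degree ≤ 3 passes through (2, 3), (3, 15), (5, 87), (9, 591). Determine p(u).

p(u) = u^3 - 2u^2 + 3u - 3

Write p(u) = au^3 + bu^2 + cu + d. Substituting each data point gives a linear system:
  8a + 4b + 2c + d = 3
  27a + 9b + 3c + d = 15
  125a + 25b + 5c + d = 87
  729a + 81b + 9c + d = 591
Solving the system yields a = 1, b = -2, c = 3, d = -3.
So p(u) = u³ - 2u² + 3u - 3.
Check: p(2) = 3. ✓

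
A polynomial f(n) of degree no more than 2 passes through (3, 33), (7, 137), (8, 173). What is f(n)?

Using the Lagrange interpolation formula with nodes 3, 7, 8:
  L_0(n) = (n - 7)(n - 8) / 20
  L_1(n) = (n - 3)(n - 8) / -4
  L_2(n) = (n - 3)(n - 7) / 5
Then f(n) = 33·L_0(n) + 137·L_1(n) + 173·L_2(n).
Expanding and collecting terms gives f(n) = 2n^2 + 6n - 3.
Check: f(7) = 137. ✓

f(n) = 2n^2 + 6n - 3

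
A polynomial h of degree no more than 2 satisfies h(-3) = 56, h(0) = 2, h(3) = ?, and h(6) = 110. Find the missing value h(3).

20

On equispaced nodes a degree-2 polynomial has vanishing third forward difference, so
  - h(-3) + 3·h(0) - 3·h(3) + h(6) = 0.
Substituting the known values and solving for h(3):
  -3·h(3) = -60
  h(3) = 20.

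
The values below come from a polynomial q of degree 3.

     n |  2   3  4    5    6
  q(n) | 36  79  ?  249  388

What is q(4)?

148

The 4 known points determine the degree-3 polynomial uniquely.
Write q(n) = an^3 + bn^2 + cn + d. Substituting each data point gives a linear system:
  8a + 4b + 2c + d = 36
  27a + 9b + 3c + d = 79
  125a + 25b + 5c + d = 249
  216a + 36b + 6c + d = 388
Solving the system yields a = 1, b = 4, c = 4, d = 4.
So q(n) = n³ + 4n² + 4n + 4.
Then q(4) = 148.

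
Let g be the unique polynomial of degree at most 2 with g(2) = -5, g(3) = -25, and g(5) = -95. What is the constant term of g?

Write g(x) = ax^2 + bx + c. Substituting each data point gives a linear system:
  4a + 2b + c = -5
  9a + 3b + c = -25
  25a + 5b + c = -95
Solving the system yields a = -5, b = 5, c = 5.
So g(x) = -5x² + 5x + 5.
The constant term is 5.

5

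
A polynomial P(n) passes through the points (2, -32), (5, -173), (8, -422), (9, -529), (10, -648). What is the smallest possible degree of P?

Divided differences on the nodes 2, 5, 8, 9, 10:
  order 0: -32  -173  -422  -529  -648
  order 1: -47  -83  -107  -119
  order 2: -6  -6  -6
  order 3: 0  0
  order 4: 0
The order-2 divided differences are all -6 (nonzero) and every higher order vanishes, so the data lies on a polynomial of degree exactly 2.

2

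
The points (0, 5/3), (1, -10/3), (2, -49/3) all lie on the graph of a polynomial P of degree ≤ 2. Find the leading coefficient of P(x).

-4

Write P(x) = ax^2 + bx + c. Substituting each data point gives a linear system:
  c = 5/3
  a + b + c = -10/3
  4a + 2b + c = -49/3
Solving the system yields a = -4, b = -1, c = 5/3.
So P(x) = -4x^2 - x + 5/3.
The leading coefficient is -4.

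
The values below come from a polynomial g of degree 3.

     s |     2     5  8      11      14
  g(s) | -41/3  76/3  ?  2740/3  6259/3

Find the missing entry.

841/3

The 4 known points determine the degree-3 polynomial uniquely.
Write g(s) = as^3 + bs^2 + cs + d. Substituting each data point gives a linear system:
  8a + 4b + 2c + d = -41/3
  125a + 25b + 5c + d = 76/3
  1331a + 121b + 11c + d = 2740/3
  2744a + 196b + 14c + d = 6259/3
Solving the system yields a = 1, b = -3, c = -5, d = 1/3.
So g(s) = s^3 - 3s^2 - 5s + 1/3.
Then g(8) = 841/3.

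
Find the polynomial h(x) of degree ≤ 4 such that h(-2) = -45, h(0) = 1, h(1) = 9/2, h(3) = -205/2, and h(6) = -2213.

h(x) = -2x^4 + (3/2)x^3 + x^2 + 3x + 1

Write h(x) = ax^4 + bx^3 + cx^2 + dx + e. Substituting each data point gives a linear system:
  16a - 8b + 4c - 2d + e = -45
  e = 1
  a + b + c + d + e = 9/2
  81a + 27b + 9c + 3d + e = -205/2
  1296a + 216b + 36c + 6d + e = -2213
Solving the system yields a = -2, b = 3/2, c = 1, d = 3, e = 1.
So h(x) = -2x^4 + (3/2)x^3 + x^2 + 3x + 1.
Check: h(-2) = -45. ✓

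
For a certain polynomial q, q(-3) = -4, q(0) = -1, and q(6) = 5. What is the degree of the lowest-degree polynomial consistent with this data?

Divided differences on the nodes -3, 0, 6:
  order 0: -4  -1  5
  order 1: 1  1
  order 2: 0
The order-1 divided differences are all 1 (nonzero) and every higher order vanishes, so the data lies on a polynomial of degree exactly 1.

1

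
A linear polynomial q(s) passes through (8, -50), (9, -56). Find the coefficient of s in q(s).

Write q(s) = as + b. Substituting each data point gives a linear system:
  8a + b = -50
  9a + b = -56
Solving the system yields a = -6, b = -2.
So q(s) = -6s - 2.
The leading coefficient is -6.

-6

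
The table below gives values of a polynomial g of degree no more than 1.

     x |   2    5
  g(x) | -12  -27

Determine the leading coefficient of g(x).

Write g(x) = ax + b. Substituting each data point gives a linear system:
  2a + b = -12
  5a + b = -27
Solving the system yields a = -5, b = -2.
So g(x) = -5x - 2.
The leading coefficient is -5.

-5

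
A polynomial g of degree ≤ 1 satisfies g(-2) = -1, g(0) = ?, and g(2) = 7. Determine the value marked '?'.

The 2 known points determine the degree-1 polynomial uniquely.
Write g(s) = as + b. Substituting each data point gives a linear system:
  -2a + b = -1
  2a + b = 7
Solving the system yields a = 2, b = 3.
So g(s) = 2s + 3.
Then g(0) = 3.

3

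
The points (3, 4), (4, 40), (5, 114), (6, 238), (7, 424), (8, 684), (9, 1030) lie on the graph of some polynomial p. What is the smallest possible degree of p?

3

Forward differences of the values at n = 3, 4, 5, 6, 7, 8, 9:
  p  : 4  40  114  238  424  684  1030
  Δ  : 36  74  124  186  260  346
  Δ^2: 38  50  62  74  86
  Δ^3: 12  12  12  12
  Δ^4: 0  0  0
  Δ^5: 0  0
  Δ^6: 0
The third differences are constant (12) and nonzero, while all higher differences vanish, so the minimal degree is 3.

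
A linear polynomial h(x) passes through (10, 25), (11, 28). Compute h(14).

37

Using the Lagrange interpolation formula with nodes 10, 11:
  L_0(x) = (x - 11) / -1
  L_1(x) = (x - 10) / 1
Then h(x) = 25·L_0(x) + 28·L_1(x).
Expanding and collecting terms gives h(x) = 3x - 5.
Evaluating at x = 14: h(14) = 37.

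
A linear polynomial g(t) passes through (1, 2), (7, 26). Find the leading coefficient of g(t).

Write g(t) = at + b. Substituting each data point gives a linear system:
  a + b = 2
  7a + b = 26
Solving the system yields a = 4, b = -2.
So g(t) = 4t - 2.
The leading coefficient is 4.

4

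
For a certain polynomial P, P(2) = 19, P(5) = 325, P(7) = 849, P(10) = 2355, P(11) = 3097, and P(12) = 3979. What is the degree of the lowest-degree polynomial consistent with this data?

3

Divided differences on the nodes 2, 5, 7, 10, 11, 12:
  order 0: 19  325  849  2355  3097  3979
  order 1: 102  262  502  742  882
  order 2: 32  48  60  70
  order 3: 2  2  2
  order 4: 0  0
  order 5: 0
The order-3 divided differences are all 2 (nonzero) and every higher order vanishes, so the data lies on a polynomial of degree exactly 3.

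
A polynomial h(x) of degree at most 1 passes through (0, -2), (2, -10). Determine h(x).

h(x) = -4x - 2

Using the Lagrange interpolation formula with nodes 0, 2:
  L_0(x) = (x - 2) / -2
  L_1(x) = x / 2
Then h(x) = -2·L_0(x) - 10·L_1(x).
Expanding and collecting terms gives h(x) = -4x - 2.
Check: h(0) = -2. ✓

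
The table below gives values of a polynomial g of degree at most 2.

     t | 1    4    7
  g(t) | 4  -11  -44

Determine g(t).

g(t) = -t^2 + 5

Using the Lagrange interpolation formula with nodes 1, 4, 7:
  L_0(t) = (t - 4)(t - 7) / 18
  L_1(t) = (t - 1)(t - 7) / -9
  L_2(t) = (t - 1)(t - 4) / 18
Then g(t) = 4·L_0(t) - 11·L_1(t) - 44·L_2(t).
Expanding and collecting terms gives g(t) = -t^2 + 5.
Check: g(7) = -44. ✓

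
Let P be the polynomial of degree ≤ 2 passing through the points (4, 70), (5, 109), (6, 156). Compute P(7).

Using the Lagrange interpolation formula with nodes 4, 5, 6:
  L_0(n) = (n - 5)(n - 6) / 2
  L_1(n) = (n - 4)(n - 6) / -1
  L_2(n) = (n - 4)(n - 5) / 2
Then P(n) = 70·L_0(n) + 109·L_1(n) + 156·L_2(n).
Expanding and collecting terms gives P(n) = 4n² + 3n - 6.
Evaluating at n = 7: P(7) = 211.

211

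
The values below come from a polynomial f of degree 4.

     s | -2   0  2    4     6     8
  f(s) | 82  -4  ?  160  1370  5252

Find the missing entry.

The 5 known points determine the degree-4 polynomial uniquely.
Write f(s) = as^4 + bs^3 + cs^2 + ds + e. Substituting each data point gives a linear system:
  16a - 8b + 4c - 2d + e = 82
  e = -4
  256a + 64b + 16c + 4d + e = 160
  1296a + 216b + 36c + 6d + e = 1370
  4096a + 512b + 64c + 8d + e = 5252
Solving the system yields a = 2, b = -6, c = 2, d = 1, e = -4.
So f(s) = 2s^4 - 6s^3 + 2s^2 + s - 4.
Then f(2) = -10.

-10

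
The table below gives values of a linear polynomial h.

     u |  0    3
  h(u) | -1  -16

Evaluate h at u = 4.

Write h(u) = au + b. Substituting each data point gives a linear system:
  b = -1
  3a + b = -16
Solving the system yields a = -5, b = -1.
So h(u) = -5u - 1.
Then h(4) = -21.

-21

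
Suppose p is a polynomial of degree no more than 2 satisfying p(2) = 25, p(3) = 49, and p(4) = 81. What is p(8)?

289

Forward differences of the values at t = 2, 3, 4:
  p  : 25  49  81
  Δ  : 24  32
  Δ^2: 8
The second differences are constant, confirming degree 2.
Interpolating (Newton forward form) and evaluating at t = 8 gives p(8) = 289.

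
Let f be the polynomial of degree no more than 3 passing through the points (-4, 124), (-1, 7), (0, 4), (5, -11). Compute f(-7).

Write f(t) = at^3 + bt^2 + ct + d. Substituting each data point gives a linear system:
  -64a + 16b - 4c + d = 124
  -a + b - c + d = 7
  d = 4
  125a + 25b + 5c + d = -11
Solving the system yields a = -1, b = 4, c = 2, d = 4.
So f(t) = -t^3 + 4t^2 + 2t + 4.
Then f(-7) = 529.

529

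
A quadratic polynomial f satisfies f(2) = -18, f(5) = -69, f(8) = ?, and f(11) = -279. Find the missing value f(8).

-156

The 3 known points determine the degree-2 polynomial uniquely.
Write f(s) = as^2 + bs + c. Substituting each data point gives a linear system:
  4a + 2b + c = -18
  25a + 5b + c = -69
  121a + 11b + c = -279
Solving the system yields a = -2, b = -3, c = -4.
So f(s) = -2s^2 - 3s - 4.
Then f(8) = -156.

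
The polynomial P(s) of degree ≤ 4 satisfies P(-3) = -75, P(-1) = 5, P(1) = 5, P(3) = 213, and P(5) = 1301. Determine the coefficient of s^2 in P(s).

-2

Write P(s) = as^4 + bs^3 + cs^2 + ds + e. Substituting each data point gives a linear system:
  81a - 27b + 9c - 3d + e = -75
  a - b + c - d + e = 5
  a + b + c + d + e = 5
  81a + 27b + 9c + 3d + e = 213
  625a + 125b + 25c + 5d + e = 1301
Solving the system yields a = 1, b = 6, c = -2, d = -6, e = 6.
So P(s) = s^4 + 6s^3 - 2s^2 - 6s + 6.
The coefficient of s^2 is -2.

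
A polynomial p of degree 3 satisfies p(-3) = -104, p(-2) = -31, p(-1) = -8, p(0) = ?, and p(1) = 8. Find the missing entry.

On equispaced nodes a degree-3 polynomial has vanishing fourth forward difference, so
  p(-3) - 4·p(-2) + 6·p(-1) - 4·p(0) + p(1) = 0.
Substituting the known values and solving for p(0):
  -4·p(0) = 20
  p(0) = -5.

-5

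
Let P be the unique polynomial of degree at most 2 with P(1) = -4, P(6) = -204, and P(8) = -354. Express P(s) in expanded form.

Using the Lagrange interpolation formula with nodes 1, 6, 8:
  L_0(s) = (s - 6)(s - 8) / 35
  L_1(s) = (s - 1)(s - 8) / -10
  L_2(s) = (s - 1)(s - 6) / 14
Then P(s) = -4·L_0(s) - 204·L_1(s) - 354·L_2(s).
Expanding and collecting terms gives P(s) = -5s² - 5s + 6.
Check: P(8) = -354. ✓

P(s) = -5s^2 - 5s + 6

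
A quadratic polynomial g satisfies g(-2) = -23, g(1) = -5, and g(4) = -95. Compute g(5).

Write g(s) = as^2 + bs + c. Substituting each data point gives a linear system:
  4a - 2b + c = -23
  a + b + c = -5
  16a + 4b + c = -95
Solving the system yields a = -6, b = 0, c = 1.
So g(s) = -6s^2 + 1.
Then g(5) = -149.

-149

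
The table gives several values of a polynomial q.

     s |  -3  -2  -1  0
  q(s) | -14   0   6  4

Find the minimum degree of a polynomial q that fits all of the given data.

2

Forward differences of the values at s = -3, -2, -1, 0:
  q  : -14  0  6  4
  Δ  : 14  6  -2
  Δ^2: -8  -8
  Δ^3: 0
The second differences are constant (-8) and nonzero, while all higher differences vanish, so the minimal degree is 2.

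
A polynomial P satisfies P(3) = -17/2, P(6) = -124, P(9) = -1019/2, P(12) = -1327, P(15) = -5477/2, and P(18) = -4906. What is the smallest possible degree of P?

3

Forward differences of the values at t = 3, 6, 9, 12, 15, 18:
  P  : -17/2  -124  -1019/2  -1327  -5477/2  -4906
  Δ  : -231/2  -771/2  -1635/2  -2823/2  -4335/2
  Δ^2: -270  -432  -594  -756
  Δ^3: -162  -162  -162
  Δ^4: 0  0
  Δ^5: 0
The third differences are constant (-162) and nonzero, while all higher differences vanish, so the minimal degree is 3.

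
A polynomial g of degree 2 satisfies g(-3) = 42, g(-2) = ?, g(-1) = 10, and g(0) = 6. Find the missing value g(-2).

22

The 3 known points determine the degree-2 polynomial uniquely.
Write g(u) = au^2 + bu + c. Substituting each data point gives a linear system:
  9a - 3b + c = 42
  a - b + c = 10
  c = 6
Solving the system yields a = 4, b = 0, c = 6.
So g(u) = 4u^2 + 6.
Then g(-2) = 22.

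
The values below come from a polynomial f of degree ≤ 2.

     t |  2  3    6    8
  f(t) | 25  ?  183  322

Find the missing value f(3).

The 3 known points determine the degree-2 polynomial uniquely.
Write f(t) = at^2 + bt + c. Substituting each data point gives a linear system:
  4a + 2b + c = 25
  36a + 6b + c = 183
  64a + 8b + c = 322
Solving the system yields a = 5, b = -1/2, c = 6.
So f(t) = 5t^2 - (1/2)t + 6.
Then f(3) = 99/2.

99/2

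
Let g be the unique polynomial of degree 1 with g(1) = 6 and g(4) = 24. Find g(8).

48

Write g(n) = an + b. Substituting each data point gives a linear system:
  a + b = 6
  4a + b = 24
Solving the system yields a = 6, b = 0.
So g(n) = 6n.
Then g(8) = 48.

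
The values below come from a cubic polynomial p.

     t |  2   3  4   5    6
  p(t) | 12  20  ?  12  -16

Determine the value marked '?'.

On equispaced nodes a degree-3 polynomial has vanishing fourth forward difference, so
  p(2) - 4·p(3) + 6·p(4) - 4·p(5) + p(6) = 0.
Substituting the known values and solving for p(4):
  6·p(4) = 132
  p(4) = 22.

22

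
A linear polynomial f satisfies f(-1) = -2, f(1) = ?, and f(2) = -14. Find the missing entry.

The 2 known points determine the degree-1 polynomial uniquely.
Write f(x) = ax + b. Substituting each data point gives a linear system:
  -a + b = -2
  2a + b = -14
Solving the system yields a = -4, b = -6.
So f(x) = -4x - 6.
Then f(1) = -10.

-10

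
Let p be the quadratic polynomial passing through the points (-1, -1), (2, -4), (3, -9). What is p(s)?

p(s) = -s^2

Using the Lagrange interpolation formula with nodes -1, 2, 3:
  L_0(s) = (s - 2)(s - 3) / 12
  L_1(s) = (s + 1)(s - 3) / -3
  L_2(s) = (s + 1)(s - 2) / 4
Then p(s) = -1·L_0(s) - 4·L_1(s) - 9·L_2(s).
Expanding and collecting terms gives p(s) = -s^2.
Check: p(3) = -9. ✓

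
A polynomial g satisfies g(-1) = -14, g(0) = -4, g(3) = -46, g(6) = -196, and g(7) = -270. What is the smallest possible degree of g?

2

Divided differences on the nodes -1, 0, 3, 6, 7:
  order 0: -14  -4  -46  -196  -270
  order 1: 10  -14  -50  -74
  order 2: -6  -6  -6
  order 3: 0  0
  order 4: 0
The order-2 divided differences are all -6 (nonzero) and every higher order vanishes, so the data lies on a polynomial of degree exactly 2.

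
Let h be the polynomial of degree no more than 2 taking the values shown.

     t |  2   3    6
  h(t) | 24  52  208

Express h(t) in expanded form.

h(t) = 6t^2 - 2t + 4

Write h(t) = at^2 + bt + c. Substituting each data point gives a linear system:
  4a + 2b + c = 24
  9a + 3b + c = 52
  36a + 6b + c = 208
Solving the system yields a = 6, b = -2, c = 4.
So h(t) = 6t^2 - 2t + 4.
Check: h(6) = 208. ✓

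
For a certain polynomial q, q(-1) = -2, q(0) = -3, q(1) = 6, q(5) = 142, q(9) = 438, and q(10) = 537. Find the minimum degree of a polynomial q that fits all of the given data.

Divided differences on the nodes -1, 0, 1, 5, 9, 10:
  order 0: -2  -3  6  142  438  537
  order 1: -1  9  34  74  99
  order 2: 5  5  5  5
  order 3: 0  0  0
  order 4: 0  0
  order 5: 0
The order-2 divided differences are all 5 (nonzero) and every higher order vanishes, so the data lies on a polynomial of degree exactly 2.

2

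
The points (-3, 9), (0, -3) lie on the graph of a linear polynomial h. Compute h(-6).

21

Write h(s) = as + b. Substituting each data point gives a linear system:
  -3a + b = 9
  b = -3
Solving the system yields a = -4, b = -3.
So h(s) = -4s - 3.
Then h(-6) = 21.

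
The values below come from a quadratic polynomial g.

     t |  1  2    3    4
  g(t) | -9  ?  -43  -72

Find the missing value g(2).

-22

On equispaced nodes a degree-2 polynomial has vanishing third forward difference, so
  - g(1) + 3·g(2) - 3·g(3) + g(4) = 0.
Substituting the known values and solving for g(2):
  3·g(2) = -66
  g(2) = -22.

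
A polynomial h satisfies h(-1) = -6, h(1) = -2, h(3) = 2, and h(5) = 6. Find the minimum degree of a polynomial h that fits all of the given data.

1

Forward differences of the values at n = -1, 1, 3, 5:
  h  : -6  -2  2  6
  Δ  : 4  4  4
  Δ^2: 0  0
  Δ^3: 0
The first differences are constant (4) and nonzero, while all higher differences vanish, so the minimal degree is 1.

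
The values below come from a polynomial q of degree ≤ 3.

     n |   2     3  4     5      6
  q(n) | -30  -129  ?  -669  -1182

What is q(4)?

-330

The 4 known points determine the degree-3 polynomial uniquely.
Write q(n) = an^3 + bn^2 + cn + d. Substituting each data point gives a linear system:
  8a + 4b + 2c + d = -30
  27a + 9b + 3c + d = -129
  125a + 25b + 5c + d = -669
  216a + 36b + 6c + d = -1182
Solving the system yields a = -6, b = 3, c = 0, d = 6.
So q(n) = -6n^3 + 3n^2 + 6.
Then q(4) = -330.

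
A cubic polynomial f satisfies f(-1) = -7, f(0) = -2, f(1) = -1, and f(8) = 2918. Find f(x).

Write f(x) = ax^3 + bx^2 + cx + d. Substituting each data point gives a linear system:
  -a + b - c + d = -7
  d = -2
  a + b + c + d = -1
  512a + 64b + 8c + d = 2918
Solving the system yields a = 6, b = -2, c = -3, d = -2.
So f(x) = 6x^3 - 2x^2 - 3x - 2.
Check: f(0) = -2. ✓

f(x) = 6x^3 - 2x^2 - 3x - 2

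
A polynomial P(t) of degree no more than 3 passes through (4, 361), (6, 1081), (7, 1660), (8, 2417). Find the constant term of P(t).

Write P(t) = at^3 + bt^2 + ct + d. Substituting each data point gives a linear system:
  64a + 16b + 4c + d = 361
  216a + 36b + 6c + d = 1081
  343a + 49b + 7c + d = 1660
  512a + 64b + 8c + d = 2417
Solving the system yields a = 4, b = 5, c = 6, d = 1.
So P(t) = 4t^3 + 5t^2 + 6t + 1.
The constant term is 1.

1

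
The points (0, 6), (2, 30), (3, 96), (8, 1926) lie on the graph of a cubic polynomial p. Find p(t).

p(t) = 4t^3 - 2t^2 + 6

Using the Lagrange interpolation formula with nodes 0, 2, 3, 8:
  L_0(t) = (t - 2)(t - 3)(t - 8) / -48
  L_1(t) = t(t - 3)(t - 8) / 12
  L_2(t) = t(t - 2)(t - 8) / -15
  L_3(t) = t(t - 2)(t - 3) / 240
Then p(t) = 6·L_0(t) + 30·L_1(t) + 96·L_2(t) + 1926·L_3(t).
Expanding and collecting terms gives p(t) = 4t^3 - 2t^2 + 6.
Check: p(3) = 96. ✓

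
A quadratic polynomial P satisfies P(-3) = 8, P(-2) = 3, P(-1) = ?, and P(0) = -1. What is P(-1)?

0

On equispaced nodes a degree-2 polynomial has vanishing third forward difference, so
  - P(-3) + 3·P(-2) - 3·P(-1) + P(0) = 0.
Substituting the known values and solving for P(-1):
  -3·P(-1) = 0
  P(-1) = 0.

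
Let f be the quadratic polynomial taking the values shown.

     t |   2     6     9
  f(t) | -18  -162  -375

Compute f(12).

-678

Using the Lagrange interpolation formula with nodes 2, 6, 9:
  L_0(t) = (t - 6)(t - 9) / 28
  L_1(t) = (t - 2)(t - 9) / -12
  L_2(t) = (t - 2)(t - 6) / 21
Then f(t) = -18·L_0(t) - 162·L_1(t) - 375·L_2(t).
Expanding and collecting terms gives f(t) = -5t^2 + 4t - 6.
Evaluating at t = 12: f(12) = -678.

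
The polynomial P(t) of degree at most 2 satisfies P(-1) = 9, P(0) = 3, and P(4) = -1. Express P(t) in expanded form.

Using the Lagrange interpolation formula with nodes -1, 0, 4:
  L_0(t) = t(t - 4) / 5
  L_1(t) = (t + 1)(t - 4) / -4
  L_2(t) = (t + 1)t / 20
Then P(t) = 9·L_0(t) + 3·L_1(t) - 1·L_2(t).
Expanding and collecting terms gives P(t) = t^2 - 5t + 3.
Check: P(0) = 3. ✓

P(t) = t^2 - 5t + 3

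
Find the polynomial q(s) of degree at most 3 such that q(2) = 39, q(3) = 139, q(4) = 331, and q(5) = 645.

q(s) = 5s^3 + s^2 - 5

Using the Lagrange interpolation formula with nodes 2, 3, 4, 5:
  L_0(s) = (s - 3)(s - 4)(s - 5) / -6
  L_1(s) = (s - 2)(s - 4)(s - 5) / 2
  L_2(s) = (s - 2)(s - 3)(s - 5) / -2
  L_3(s) = (s - 2)(s - 3)(s - 4) / 6
Then q(s) = 39·L_0(s) + 139·L_1(s) + 331·L_2(s) + 645·L_3(s).
Expanding and collecting terms gives q(s) = 5s^3 + s^2 - 5.
Check: q(2) = 39. ✓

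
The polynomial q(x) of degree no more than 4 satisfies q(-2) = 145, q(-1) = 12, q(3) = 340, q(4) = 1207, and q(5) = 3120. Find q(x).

Write q(x) = ax^4 + bx^3 + cx^2 + dx + e. Substituting each data point gives a linear system:
  16a - 8b + 4c - 2d + e = 145
  a - b + c - d + e = 12
  81a + 27b + 9c + 3d + e = 340
  256a + 64b + 16c + 4d + e = 1207
  625a + 125b + 25c + 5d + e = 3120
Solving the system yields a = 6, b = -5, c = 1, d = -5, e = -5.
So q(x) = 6x^4 - 5x^3 + x^2 - 5x - 5.
Check: q(5) = 3120. ✓

q(x) = 6x^4 - 5x^3 + x^2 - 5x - 5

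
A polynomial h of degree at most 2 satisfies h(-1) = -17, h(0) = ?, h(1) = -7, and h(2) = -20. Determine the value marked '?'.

On equispaced nodes a degree-2 polynomial has vanishing third forward difference, so
  - h(-1) + 3·h(0) - 3·h(1) + h(2) = 0.
Substituting the known values and solving for h(0):
  3·h(0) = -18
  h(0) = -6.

-6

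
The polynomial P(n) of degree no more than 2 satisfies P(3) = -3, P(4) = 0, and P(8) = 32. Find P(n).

Using the Lagrange interpolation formula with nodes 3, 4, 8:
  L_0(n) = (n - 4)(n - 8) / 5
  L_1(n) = (n - 3)(n - 8) / -4
  L_2(n) = (n - 3)(n - 4) / 20
Then P(n) = -3·L_0(n) + 0·L_1(n) + 32·L_2(n).
Expanding and collecting terms gives P(n) = n^2 - 4n.
Check: P(8) = 32. ✓

P(n) = n^2 - 4n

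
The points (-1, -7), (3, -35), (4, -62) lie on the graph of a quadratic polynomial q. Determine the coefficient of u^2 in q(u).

-4

Write q(u) = au^2 + bu + c. Substituting each data point gives a linear system:
  a - b + c = -7
  9a + 3b + c = -35
  16a + 4b + c = -62
Solving the system yields a = -4, b = 1, c = -2.
So q(u) = -4u^2 + u - 2.
The leading coefficient is -4.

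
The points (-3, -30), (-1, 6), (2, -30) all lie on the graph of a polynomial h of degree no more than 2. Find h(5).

-174

Using the Lagrange interpolation formula with nodes -3, -1, 2:
  L_0(x) = (x + 1)(x - 2) / 10
  L_1(x) = (x + 3)(x - 2) / -6
  L_2(x) = (x + 3)(x + 1) / 15
Then h(x) = -30·L_0(x) + 6·L_1(x) - 30·L_2(x).
Expanding and collecting terms gives h(x) = -6x² - 6x + 6.
Evaluating at x = 5: h(5) = -174.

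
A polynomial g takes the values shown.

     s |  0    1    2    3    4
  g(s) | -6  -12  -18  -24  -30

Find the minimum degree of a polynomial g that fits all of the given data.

Forward differences of the values at s = 0, 1, 2, 3, 4:
  g  : -6  -12  -18  -24  -30
  Δ  : -6  -6  -6  -6
  Δ^2: 0  0  0
  Δ^3: 0  0
  Δ^4: 0
The first differences are constant (-6) and nonzero, while all higher differences vanish, so the minimal degree is 1.

1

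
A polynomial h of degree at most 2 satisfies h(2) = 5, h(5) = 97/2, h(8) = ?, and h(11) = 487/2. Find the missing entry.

On equispaced nodes a degree-2 polynomial has vanishing third forward difference, so
  - h(2) + 3·h(5) - 3·h(8) + h(11) = 0.
Substituting the known values and solving for h(8):
  -3·h(8) = -384
  h(8) = 128.

128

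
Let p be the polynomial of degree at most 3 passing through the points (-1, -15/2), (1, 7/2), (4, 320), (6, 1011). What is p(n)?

Write p(n) = an^3 + bn^2 + cn + d. Substituting each data point gives a linear system:
  -a + b - c + d = -15/2
  a + b + c + d = 7/2
  64a + 16b + 4c + d = 320
  216a + 36b + 6c + d = 1011
Solving the system yields a = 4, b = 4, c = 3/2, d = -6.
So p(n) = 4n³ + 4n² + (3/2)n - 6.
Check: p(6) = 1011. ✓

p(n) = 4n^3 + 4n^2 + (3/2)n - 6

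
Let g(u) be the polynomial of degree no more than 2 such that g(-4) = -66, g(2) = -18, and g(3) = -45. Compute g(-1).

Using the Lagrange interpolation formula with nodes -4, 2, 3:
  L_0(u) = (u - 2)(u - 3) / 42
  L_1(u) = (u + 4)(u - 3) / -6
  L_2(u) = (u + 4)(u - 2) / 7
Then g(u) = -66·L_0(u) - 18·L_1(u) - 45·L_2(u).
Expanding and collecting terms gives g(u) = -5u^2 - 2u + 6.
Evaluating at u = -1: g(-1) = 3.

3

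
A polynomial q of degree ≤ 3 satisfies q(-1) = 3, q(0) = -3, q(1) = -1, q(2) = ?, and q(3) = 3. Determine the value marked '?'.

3

The 4 known points determine the degree-3 polynomial uniquely.
Write q(x) = ax^3 + bx^2 + cx + d. Substituting each data point gives a linear system:
  -a + b - c + d = 3
  d = -3
  a + b + c + d = -1
  27a + 9b + 3c + d = 3
Solving the system yields a = -1, b = 4, c = -1, d = -3.
So q(x) = -x³ + 4x² - x - 3.
Then q(2) = 3.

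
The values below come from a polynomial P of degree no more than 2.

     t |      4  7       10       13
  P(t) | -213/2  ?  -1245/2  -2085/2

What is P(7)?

-621/2

The 3 known points determine the degree-2 polynomial uniquely.
Write P(t) = at^2 + bt + c. Substituting each data point gives a linear system:
  16a + 4b + c = -213/2
  100a + 10b + c = -1245/2
  169a + 13b + c = -2085/2
Solving the system yields a = -6, b = -2, c = -5/2.
So P(t) = -6t^2 - 2t - 5/2.
Then P(7) = -621/2.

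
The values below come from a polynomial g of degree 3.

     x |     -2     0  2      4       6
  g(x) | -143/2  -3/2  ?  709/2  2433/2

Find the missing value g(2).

89/2

The 4 known points determine the degree-3 polynomial uniquely.
Write g(x) = ax^3 + bx^2 + cx + d. Substituting each data point gives a linear system:
  -8a + 4b - 2c + d = -143/2
  d = -3/2
  64a + 16b + 4c + d = 709/2
  216a + 36b + 6c + d = 2433/2
Solving the system yields a = 6, b = -3, c = 5, d = -3/2.
So g(x) = 6x^3 - 3x^2 + 5x - 3/2.
Then g(2) = 89/2.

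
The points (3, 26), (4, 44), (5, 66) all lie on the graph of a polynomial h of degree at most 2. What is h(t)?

Write h(t) = at^2 + bt + c. Substituting each data point gives a linear system:
  9a + 3b + c = 26
  16a + 4b + c = 44
  25a + 5b + c = 66
Solving the system yields a = 2, b = 4, c = -4.
So h(t) = 2t² + 4t - 4.
Check: h(3) = 26. ✓

h(t) = 2t^2 + 4t - 4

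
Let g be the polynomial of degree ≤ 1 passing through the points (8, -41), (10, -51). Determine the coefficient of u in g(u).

-5

Write g(u) = au + b. Substituting each data point gives a linear system:
  8a + b = -41
  10a + b = -51
Solving the system yields a = -5, b = -1.
So g(u) = -5u - 1.
The leading coefficient is -5.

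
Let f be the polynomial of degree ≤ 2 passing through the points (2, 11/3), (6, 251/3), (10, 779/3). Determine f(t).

f(t) = 3t^2 - 4t - 1/3

Using the Lagrange interpolation formula with nodes 2, 6, 10:
  L_0(t) = (t - 6)(t - 10) / 32
  L_1(t) = (t - 2)(t - 10) / -16
  L_2(t) = (t - 2)(t - 6) / 32
Then f(t) = 11/3·L_0(t) + 251/3·L_1(t) + 779/3·L_2(t).
Expanding and collecting terms gives f(t) = 3t² - 4t - 1/3.
Check: f(2) = 11/3. ✓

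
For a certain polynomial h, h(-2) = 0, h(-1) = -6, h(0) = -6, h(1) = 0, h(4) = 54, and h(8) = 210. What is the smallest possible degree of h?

Divided differences on the nodes -2, -1, 0, 1, 4, 8:
  order 0: 0  -6  -6  0  54  210
  order 1: -6  0  6  18  39
  order 2: 3  3  3  3
  order 3: 0  0  0
  order 4: 0  0
  order 5: 0
The order-2 divided differences are all 3 (nonzero) and every higher order vanishes, so the data lies on a polynomial of degree exactly 2.

2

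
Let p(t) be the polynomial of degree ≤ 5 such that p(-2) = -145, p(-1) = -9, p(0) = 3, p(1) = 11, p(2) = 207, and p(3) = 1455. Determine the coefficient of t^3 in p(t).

1

Write p(t) = at^5 + bt^4 + ct^3 + dt^2 + et + k. Substituting each data point gives a linear system:
  -32a + 16b - 8c + 4d - 2e + k = -145
  -a + b - c + d - e + k = -9
  k = 3
  a + b + c + d + e + k = 11
  32a + 16b + 8c + 4d + 2e + k = 207
  243a + 81b + 27c + 9d + 3e + k = 1455
Solving the system yields a = 5, b = 3, c = 1, d = -5, e = 4, k = 3.
So p(t) = 5t⁵ + 3t⁴ + t³ - 5t² + 4t + 3.
The coefficient of t^3 is 1.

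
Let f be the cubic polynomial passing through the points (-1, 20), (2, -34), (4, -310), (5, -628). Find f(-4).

506

Write f(s) = as^3 + bs^2 + cs + d. Substituting each data point gives a linear system:
  -a + b - c + d = 20
  8a + 4b + 2c + d = -34
  64a + 16b + 4c + d = -310
  125a + 25b + 5c + d = -628
Solving the system yields a = -6, b = 6, c = -6, d = 2.
So f(s) = -6s³ + 6s² - 6s + 2.
Then f(-4) = 506.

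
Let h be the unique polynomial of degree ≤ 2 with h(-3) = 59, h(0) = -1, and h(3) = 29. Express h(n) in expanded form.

Write h(n) = an^2 + bn + c. Substituting each data point gives a linear system:
  9a - 3b + c = 59
  c = -1
  9a + 3b + c = 29
Solving the system yields a = 5, b = -5, c = -1.
So h(n) = 5n^2 - 5n - 1.
Check: h(0) = -1. ✓

h(n) = 5n^2 - 5n - 1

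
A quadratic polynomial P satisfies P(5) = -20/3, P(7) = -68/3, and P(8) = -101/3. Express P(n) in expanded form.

Write P(n) = an^2 + bn + c. Substituting each data point gives a linear system:
  25a + 5b + c = -20/3
  49a + 7b + c = -68/3
  64a + 8b + c = -101/3
Solving the system yields a = -1, b = 4, c = -5/3.
So P(n) = -n^2 + 4n - 5/3.
Check: P(5) = -20/3. ✓

P(n) = -n^2 + 4n - 5/3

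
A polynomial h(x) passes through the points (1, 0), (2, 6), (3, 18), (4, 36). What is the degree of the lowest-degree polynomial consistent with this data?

Forward differences of the values at x = 1, 2, 3, 4:
  h  : 0  6  18  36
  Δ  : 6  12  18
  Δ^2: 6  6
  Δ^3: 0
The second differences are constant (6) and nonzero, while all higher differences vanish, so the minimal degree is 2.

2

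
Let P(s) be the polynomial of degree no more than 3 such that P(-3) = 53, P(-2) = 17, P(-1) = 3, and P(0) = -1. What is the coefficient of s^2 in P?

-1

Write P(s) = as^3 + bs^2 + cs + d. Substituting each data point gives a linear system:
  -27a + 9b - 3c + d = 53
  -8a + 4b - 2c + d = 17
  -a + b - c + d = 3
  d = -1
Solving the system yields a = -2, b = -1, c = -3, d = -1.
So P(s) = -2s^3 - s^2 - 3s - 1.
The coefficient of s^2 is -1.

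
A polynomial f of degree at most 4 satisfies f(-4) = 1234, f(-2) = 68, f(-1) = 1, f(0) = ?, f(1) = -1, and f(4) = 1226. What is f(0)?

-2

The 5 known points determine the degree-4 polynomial uniquely.
Write f(x) = ax^4 + bx^3 + cx^2 + dx + e. Substituting each data point gives a linear system:
  256a - 64b + 16c - 4d + e = 1234
  16a - 8b + 4c - 2d + e = 68
  a - b + c - d + e = 1
  a + b + c + d + e = -1
  256a + 64b + 16c + 4d + e = 1226
Solving the system yields a = 5, b = 0, c = -3, d = -1, e = -2.
So f(x) = 5x⁴ - 3x² - x - 2.
Then f(0) = -2.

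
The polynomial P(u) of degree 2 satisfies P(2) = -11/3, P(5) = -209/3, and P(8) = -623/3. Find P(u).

Using the Lagrange interpolation formula with nodes 2, 5, 8:
  L_0(u) = (u - 5)(u - 8) / 18
  L_1(u) = (u - 2)(u - 8) / -9
  L_2(u) = (u - 2)(u - 5) / 18
Then P(u) = -11/3·L_0(u) - 209/3·L_1(u) - 623/3·L_2(u).
Expanding and collecting terms gives P(u) = -4u^2 + 6u + 1/3.
Check: P(2) = -11/3. ✓

P(u) = -4u^2 + 6u + 1/3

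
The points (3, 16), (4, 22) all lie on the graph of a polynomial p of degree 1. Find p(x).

Using the Lagrange interpolation formula with nodes 3, 4:
  L_0(x) = (x - 4) / -1
  L_1(x) = (x - 3) / 1
Then p(x) = 16·L_0(x) + 22·L_1(x).
Expanding and collecting terms gives p(x) = 6x - 2.
Check: p(3) = 16. ✓

p(x) = 6x - 2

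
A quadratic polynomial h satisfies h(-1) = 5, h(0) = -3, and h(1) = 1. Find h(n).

h(n) = 6n^2 - 2n - 3

Using the Lagrange interpolation formula with nodes -1, 0, 1:
  L_0(n) = n(n - 1) / 2
  L_1(n) = (n + 1)(n - 1) / -1
  L_2(n) = (n + 1)n / 2
Then h(n) = 5·L_0(n) - 3·L_1(n) + 1·L_2(n).
Expanding and collecting terms gives h(n) = 6n^2 - 2n - 3.
Check: h(-1) = 5. ✓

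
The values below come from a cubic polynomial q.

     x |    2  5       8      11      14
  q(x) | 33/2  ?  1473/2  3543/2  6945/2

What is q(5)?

The 4 known points determine the degree-3 polynomial uniquely.
Write q(x) = ax^3 + bx^2 + cx + d. Substituting each data point gives a linear system:
  8a + 4b + 2c + d = 33/2
  512a + 64b + 8c + d = 1473/2
  1331a + 121b + 11c + d = 3543/2
  2744a + 196b + 14c + d = 6945/2
Solving the system yields a = 1, b = 4, c = -4, d = 1/2.
So q(x) = x^3 + 4x^2 - 4x + 1/2.
Then q(5) = 411/2.

411/2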